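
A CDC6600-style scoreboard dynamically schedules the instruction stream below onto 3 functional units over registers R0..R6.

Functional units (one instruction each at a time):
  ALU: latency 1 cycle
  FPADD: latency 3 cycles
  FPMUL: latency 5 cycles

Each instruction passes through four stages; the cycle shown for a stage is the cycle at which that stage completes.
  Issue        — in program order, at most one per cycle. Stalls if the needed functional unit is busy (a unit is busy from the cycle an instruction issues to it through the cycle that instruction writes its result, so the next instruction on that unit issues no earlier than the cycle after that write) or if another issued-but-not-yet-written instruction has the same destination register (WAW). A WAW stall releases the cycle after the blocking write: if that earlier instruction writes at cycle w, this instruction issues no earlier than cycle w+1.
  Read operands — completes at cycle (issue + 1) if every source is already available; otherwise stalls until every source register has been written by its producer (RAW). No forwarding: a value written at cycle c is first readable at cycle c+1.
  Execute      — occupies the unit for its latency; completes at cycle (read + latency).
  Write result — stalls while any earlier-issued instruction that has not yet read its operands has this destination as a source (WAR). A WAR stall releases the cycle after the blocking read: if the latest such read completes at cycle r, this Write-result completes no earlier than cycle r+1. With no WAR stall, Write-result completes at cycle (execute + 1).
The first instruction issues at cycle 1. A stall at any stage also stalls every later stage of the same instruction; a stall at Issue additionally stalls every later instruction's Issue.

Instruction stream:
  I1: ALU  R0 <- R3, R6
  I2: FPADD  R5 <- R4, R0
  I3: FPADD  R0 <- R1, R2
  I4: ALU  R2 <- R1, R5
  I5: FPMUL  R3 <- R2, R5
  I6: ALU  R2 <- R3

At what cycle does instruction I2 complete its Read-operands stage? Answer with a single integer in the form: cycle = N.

cycle 1: I1 dispatched to ALU
cycle 2: I1 operands ready; I2 dispatched to FPADD
cycle 3: I1 complete
cycle 4: R0←I1
cycle 5: I2 operands ready
cycle 8: I2 complete
cycle 9: R5←I2
cycle 10: I3 dispatched to FPADD
cycle 11: I3 operands ready; I4 dispatched to ALU
cycle 12: I4 operands ready; I5 dispatched to FPMUL
cycle 13: I4 complete
cycle 14: I3 complete; R2←I4
cycle 15: R0←I3; I5 operands ready; I6 dispatched to ALU
cycle 20: I5 complete
cycle 21: R3←I5
cycle 22: I6 operands ready
cycle 23: I6 complete
cycle 24: R2←I6

cycle = 5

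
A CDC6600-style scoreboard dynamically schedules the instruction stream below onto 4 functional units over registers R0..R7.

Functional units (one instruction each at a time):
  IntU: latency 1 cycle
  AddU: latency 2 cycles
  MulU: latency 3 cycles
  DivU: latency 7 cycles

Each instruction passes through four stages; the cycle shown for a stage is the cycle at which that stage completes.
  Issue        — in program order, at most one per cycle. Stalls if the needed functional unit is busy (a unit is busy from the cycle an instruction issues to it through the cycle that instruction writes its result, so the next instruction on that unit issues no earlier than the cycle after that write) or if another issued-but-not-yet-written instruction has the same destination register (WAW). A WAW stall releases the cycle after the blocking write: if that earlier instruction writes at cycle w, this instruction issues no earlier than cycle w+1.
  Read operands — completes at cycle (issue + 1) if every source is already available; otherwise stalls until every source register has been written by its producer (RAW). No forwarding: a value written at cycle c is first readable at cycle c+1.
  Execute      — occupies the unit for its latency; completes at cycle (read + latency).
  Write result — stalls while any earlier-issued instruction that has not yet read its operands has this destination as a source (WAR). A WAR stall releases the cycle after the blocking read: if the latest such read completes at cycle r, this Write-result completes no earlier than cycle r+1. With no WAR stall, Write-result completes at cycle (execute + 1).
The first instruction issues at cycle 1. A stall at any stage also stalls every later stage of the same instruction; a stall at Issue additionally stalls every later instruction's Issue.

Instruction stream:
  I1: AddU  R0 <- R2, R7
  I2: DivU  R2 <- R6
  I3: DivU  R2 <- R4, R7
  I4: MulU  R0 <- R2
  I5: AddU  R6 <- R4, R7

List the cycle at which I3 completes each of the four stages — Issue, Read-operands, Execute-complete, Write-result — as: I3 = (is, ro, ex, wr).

I3 = (12, 13, 20, 21)

[I1] 1/2/4/5
[I2] 2/3/10/11
[I3] 12/13/20/21  (struct: DivU busy until I2 writes@11)
[I4] 13/22/25/26  (RAW R2: wait I3 write@21)
[I5] 14/15/17/18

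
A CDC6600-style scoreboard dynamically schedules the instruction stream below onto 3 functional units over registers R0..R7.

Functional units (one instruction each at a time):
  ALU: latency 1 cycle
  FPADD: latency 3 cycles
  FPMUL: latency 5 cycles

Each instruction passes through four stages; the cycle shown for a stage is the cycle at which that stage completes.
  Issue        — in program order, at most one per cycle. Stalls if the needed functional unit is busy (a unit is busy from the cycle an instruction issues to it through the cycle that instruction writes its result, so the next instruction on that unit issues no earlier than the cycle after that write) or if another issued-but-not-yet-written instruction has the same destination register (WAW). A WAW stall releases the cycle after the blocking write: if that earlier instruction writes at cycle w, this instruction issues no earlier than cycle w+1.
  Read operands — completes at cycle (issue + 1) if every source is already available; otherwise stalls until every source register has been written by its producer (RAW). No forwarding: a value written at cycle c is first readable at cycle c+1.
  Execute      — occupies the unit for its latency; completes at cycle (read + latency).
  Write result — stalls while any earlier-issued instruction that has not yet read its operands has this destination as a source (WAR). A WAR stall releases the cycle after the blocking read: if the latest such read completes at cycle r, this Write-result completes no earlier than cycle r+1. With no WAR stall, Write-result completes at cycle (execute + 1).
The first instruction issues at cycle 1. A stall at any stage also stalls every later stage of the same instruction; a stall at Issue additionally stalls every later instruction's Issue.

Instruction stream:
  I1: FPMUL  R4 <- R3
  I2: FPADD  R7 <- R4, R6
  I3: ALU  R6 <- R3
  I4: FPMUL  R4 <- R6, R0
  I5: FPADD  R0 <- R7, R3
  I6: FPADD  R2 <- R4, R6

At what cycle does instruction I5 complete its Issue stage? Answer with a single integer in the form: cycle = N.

cycle = 14

[1] I1 dispatched to FPMUL
[2] I1 operands ready, I2 dispatched to FPADD
[3] I3 dispatched to ALU
[4] I3 operands ready
[5] I3 complete
[7] I1 complete
[8] R4←I1
[9] I2 operands ready, I4 dispatched to FPMUL
[10] R6←I3
[11] I4 operands ready
[12] I2 complete
[13] R7←I2
[14] I5 dispatched to FPADD
[15] I5 operands ready
[16] I4 complete
[17] R4←I4
[18] I5 complete
[19] R0←I5
[20] I6 dispatched to FPADD
[21] I6 operands ready
[24] I6 complete
[25] R2←I6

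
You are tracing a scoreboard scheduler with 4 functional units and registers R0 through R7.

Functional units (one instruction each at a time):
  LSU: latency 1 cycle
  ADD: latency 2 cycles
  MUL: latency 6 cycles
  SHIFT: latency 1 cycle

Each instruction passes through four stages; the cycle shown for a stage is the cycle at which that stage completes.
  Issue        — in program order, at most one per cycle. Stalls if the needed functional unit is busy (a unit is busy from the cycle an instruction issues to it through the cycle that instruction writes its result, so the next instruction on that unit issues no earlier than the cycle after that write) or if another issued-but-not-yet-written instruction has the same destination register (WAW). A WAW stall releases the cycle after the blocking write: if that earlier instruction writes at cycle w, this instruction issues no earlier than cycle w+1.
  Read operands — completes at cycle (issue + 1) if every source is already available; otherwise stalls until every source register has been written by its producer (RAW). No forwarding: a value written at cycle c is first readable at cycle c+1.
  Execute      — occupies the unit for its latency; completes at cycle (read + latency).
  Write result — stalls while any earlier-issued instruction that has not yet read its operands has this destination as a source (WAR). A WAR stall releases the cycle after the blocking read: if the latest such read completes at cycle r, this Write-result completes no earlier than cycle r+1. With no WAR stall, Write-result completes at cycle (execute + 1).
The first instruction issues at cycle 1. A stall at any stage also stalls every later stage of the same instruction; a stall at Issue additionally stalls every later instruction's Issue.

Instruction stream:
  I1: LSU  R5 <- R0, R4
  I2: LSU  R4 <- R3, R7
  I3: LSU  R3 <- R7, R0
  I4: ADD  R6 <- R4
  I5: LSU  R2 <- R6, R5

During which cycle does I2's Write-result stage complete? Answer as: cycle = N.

cycle 1: issue I1 (LSU)
cycle 2: I1 read-ops
cycle 3: I1 finished on LSU
cycle 4: I1→R5
cycle 5: issue I2 (LSU)
cycle 6: I2 read-ops
cycle 7: I2 finished on LSU
cycle 8: I2→R4
cycle 9: issue I3 (LSU)
cycle 10: I3 read-ops · issue I4 (ADD)
cycle 11: I3 finished on LSU · I4 read-ops
cycle 12: I3→R3
cycle 13: I4 finished on ADD · issue I5 (LSU)
cycle 14: I4→R6
cycle 15: I5 read-ops
cycle 16: I5 finished on LSU
cycle 17: I5→R2

cycle = 8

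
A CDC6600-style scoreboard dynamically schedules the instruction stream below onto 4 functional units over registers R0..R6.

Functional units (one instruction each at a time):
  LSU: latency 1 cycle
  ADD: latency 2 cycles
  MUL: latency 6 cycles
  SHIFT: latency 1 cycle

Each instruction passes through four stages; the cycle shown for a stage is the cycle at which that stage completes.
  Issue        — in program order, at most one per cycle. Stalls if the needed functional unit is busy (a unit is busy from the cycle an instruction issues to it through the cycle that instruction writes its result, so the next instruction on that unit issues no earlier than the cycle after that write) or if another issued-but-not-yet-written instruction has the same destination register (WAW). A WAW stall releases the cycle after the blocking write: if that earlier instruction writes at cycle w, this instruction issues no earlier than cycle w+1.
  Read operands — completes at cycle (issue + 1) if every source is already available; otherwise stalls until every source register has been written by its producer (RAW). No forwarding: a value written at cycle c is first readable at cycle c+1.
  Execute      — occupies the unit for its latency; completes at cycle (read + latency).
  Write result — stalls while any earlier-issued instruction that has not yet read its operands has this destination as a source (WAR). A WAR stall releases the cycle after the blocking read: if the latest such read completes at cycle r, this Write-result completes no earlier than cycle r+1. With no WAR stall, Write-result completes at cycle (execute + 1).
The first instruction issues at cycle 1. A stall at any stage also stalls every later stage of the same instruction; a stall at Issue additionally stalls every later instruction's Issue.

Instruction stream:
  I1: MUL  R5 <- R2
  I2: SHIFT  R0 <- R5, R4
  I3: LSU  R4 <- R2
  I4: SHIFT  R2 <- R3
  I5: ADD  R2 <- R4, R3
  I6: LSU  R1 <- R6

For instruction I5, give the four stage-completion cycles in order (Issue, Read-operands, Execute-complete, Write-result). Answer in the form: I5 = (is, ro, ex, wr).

I5 = (17, 18, 20, 21)

I1: IS=1 RO=2 EX=8 WR=9
I2: IS=2 RO=10 EX=11 WR=12  [RAW R5: wait I1 write@9]
I3: IS=3 RO=4 EX=5 WR=11  [WAR R4: wait I2 read@10]
I4: IS=13 RO=14 EX=15 WR=16  [struct: SHIFT busy until I2 writes@12]
I5: IS=17 RO=18 EX=20 WR=21  [WAW R2: wait I4 write@16]
I6: IS=18 RO=19 EX=20 WR=21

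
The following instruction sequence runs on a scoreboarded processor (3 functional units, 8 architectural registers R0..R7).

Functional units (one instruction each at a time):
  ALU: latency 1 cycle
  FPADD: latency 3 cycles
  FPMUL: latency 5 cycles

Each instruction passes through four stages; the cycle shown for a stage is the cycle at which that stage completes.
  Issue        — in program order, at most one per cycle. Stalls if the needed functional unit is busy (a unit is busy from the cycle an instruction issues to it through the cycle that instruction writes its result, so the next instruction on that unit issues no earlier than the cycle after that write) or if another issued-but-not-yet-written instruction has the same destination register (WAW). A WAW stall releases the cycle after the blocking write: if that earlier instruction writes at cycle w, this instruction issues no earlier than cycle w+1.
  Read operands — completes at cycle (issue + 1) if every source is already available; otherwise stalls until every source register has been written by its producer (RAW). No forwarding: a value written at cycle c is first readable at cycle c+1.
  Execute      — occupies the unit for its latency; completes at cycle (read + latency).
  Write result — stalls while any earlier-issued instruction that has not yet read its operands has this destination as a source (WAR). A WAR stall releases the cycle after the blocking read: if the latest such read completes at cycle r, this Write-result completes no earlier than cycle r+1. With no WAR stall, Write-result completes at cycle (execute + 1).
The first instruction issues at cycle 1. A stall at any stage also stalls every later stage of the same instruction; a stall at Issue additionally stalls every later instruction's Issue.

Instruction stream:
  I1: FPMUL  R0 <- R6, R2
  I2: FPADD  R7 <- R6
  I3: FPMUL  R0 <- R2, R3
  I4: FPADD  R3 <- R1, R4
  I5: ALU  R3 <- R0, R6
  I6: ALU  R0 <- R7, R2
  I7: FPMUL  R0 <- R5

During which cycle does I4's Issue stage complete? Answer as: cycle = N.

cycle = 10

I1: IS=1 RO=2 EX=7 WR=8
I2: IS=2 RO=3 EX=6 WR=7
I3: IS=9 RO=10 EX=15 WR=16  [struct: FPMUL busy until I1 writes@8]
I4: IS=10 RO=11 EX=14 WR=15
I5: IS=16 RO=17 EX=18 WR=19  [WAW R3: wait I4 write@15]
I6: IS=20 RO=21 EX=22 WR=23  [struct: ALU busy until I5 writes@19]
I7: IS=24 RO=25 EX=30 WR=31  [WAW R0: wait I6 write@23]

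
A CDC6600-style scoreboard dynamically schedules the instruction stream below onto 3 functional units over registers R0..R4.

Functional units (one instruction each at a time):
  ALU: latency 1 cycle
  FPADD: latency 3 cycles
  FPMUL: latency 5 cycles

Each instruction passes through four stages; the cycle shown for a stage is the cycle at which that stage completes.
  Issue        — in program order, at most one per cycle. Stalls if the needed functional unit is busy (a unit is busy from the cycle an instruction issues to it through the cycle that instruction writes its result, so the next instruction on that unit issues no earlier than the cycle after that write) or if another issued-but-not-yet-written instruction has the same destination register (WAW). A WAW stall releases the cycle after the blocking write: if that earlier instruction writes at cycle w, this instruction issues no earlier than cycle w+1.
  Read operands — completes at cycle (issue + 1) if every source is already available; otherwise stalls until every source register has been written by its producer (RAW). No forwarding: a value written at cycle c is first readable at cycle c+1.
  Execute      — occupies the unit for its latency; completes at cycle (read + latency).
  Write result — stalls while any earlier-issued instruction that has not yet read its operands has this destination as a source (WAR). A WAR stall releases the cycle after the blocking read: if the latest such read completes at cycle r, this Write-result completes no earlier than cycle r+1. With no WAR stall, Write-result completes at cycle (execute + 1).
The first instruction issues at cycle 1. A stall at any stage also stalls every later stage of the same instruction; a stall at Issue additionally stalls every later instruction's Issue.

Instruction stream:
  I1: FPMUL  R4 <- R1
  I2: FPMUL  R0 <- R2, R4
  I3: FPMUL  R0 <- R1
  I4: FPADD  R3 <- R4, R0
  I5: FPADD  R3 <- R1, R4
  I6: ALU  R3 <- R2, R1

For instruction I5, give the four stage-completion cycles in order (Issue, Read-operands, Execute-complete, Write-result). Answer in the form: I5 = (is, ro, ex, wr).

I5 = (30, 31, 34, 35)

t=1  I1 dispatched to FPMUL
t=2  I1 operands ready
t=7  I1 complete
t=8  R4←I1
t=9  I2 dispatched to FPMUL
t=10  I2 operands ready
t=15  I2 complete
t=16  R0←I2
t=17  I3 dispatched to FPMUL
t=18  I3 operands ready · I4 dispatched to FPADD
t=23  I3 complete
t=24  R0←I3
t=25  I4 operands ready
t=28  I4 complete
t=29  R3←I4
t=30  I5 dispatched to FPADD
t=31  I5 operands ready
t=34  I5 complete
t=35  R3←I5
t=36  I6 dispatched to ALU
t=37  I6 operands ready
t=38  I6 complete
t=39  R3←I6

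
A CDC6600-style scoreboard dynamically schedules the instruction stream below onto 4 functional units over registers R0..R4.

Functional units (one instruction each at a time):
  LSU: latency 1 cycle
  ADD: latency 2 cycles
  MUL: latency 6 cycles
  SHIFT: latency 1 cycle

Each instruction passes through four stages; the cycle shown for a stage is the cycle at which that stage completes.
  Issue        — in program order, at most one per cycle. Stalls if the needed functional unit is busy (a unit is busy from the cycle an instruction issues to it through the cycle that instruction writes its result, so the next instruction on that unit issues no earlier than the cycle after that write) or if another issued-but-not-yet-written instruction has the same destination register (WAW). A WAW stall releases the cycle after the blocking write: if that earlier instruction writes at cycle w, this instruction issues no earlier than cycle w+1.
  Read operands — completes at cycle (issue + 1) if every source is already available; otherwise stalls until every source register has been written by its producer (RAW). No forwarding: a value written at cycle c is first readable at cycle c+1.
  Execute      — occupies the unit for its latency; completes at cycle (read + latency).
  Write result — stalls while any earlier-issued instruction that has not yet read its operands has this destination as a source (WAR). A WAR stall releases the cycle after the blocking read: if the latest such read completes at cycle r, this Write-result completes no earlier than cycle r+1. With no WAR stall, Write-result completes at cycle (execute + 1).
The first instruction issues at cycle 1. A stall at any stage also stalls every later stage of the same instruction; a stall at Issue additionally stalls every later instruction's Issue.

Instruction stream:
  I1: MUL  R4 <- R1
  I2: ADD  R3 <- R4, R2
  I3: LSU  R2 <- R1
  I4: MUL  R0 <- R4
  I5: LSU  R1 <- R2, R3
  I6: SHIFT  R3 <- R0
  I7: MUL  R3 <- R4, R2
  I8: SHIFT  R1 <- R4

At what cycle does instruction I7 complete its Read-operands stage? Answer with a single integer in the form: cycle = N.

cycle = 23

[I1] 1/2/8/9
[I2] 2/10/12/13  (RAW R4: wait I1 write@9)
[I3] 3/4/5/11  (WAR R2: wait I2 read@10)
[I4] 10/11/17/18  (struct: MUL busy until I1 writes@9)
[I5] 12/14/15/16  (struct: LSU busy until I3 writes@11; RAW R3: wait I2 write@13)
[I6] 14/19/20/21  (WAW R3: wait I2 write@13; RAW R0: wait I4 write@18)
[I7] 22/23/29/30  (WAW R3: wait I6 write@21)
[I8] 23/24/25/26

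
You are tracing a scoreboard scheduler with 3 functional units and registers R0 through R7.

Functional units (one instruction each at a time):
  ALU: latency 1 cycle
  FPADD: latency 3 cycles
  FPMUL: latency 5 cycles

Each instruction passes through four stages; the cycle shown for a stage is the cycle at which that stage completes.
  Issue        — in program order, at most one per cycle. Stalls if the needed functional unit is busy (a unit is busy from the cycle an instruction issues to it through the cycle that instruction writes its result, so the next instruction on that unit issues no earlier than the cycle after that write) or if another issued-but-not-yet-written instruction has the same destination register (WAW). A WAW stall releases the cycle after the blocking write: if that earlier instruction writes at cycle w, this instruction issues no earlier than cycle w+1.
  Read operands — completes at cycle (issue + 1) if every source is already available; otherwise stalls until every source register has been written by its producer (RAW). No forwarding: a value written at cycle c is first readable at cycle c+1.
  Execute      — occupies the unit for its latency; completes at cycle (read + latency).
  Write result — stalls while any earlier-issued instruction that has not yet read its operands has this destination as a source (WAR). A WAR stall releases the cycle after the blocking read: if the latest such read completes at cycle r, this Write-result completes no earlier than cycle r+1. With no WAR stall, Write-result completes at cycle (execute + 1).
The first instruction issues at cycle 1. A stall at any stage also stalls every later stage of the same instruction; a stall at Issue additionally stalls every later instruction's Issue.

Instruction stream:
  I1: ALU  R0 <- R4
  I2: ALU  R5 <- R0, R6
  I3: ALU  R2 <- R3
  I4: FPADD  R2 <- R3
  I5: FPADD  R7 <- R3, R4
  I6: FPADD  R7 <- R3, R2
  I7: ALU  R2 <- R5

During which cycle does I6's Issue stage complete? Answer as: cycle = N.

cycle 1: I1 dispatched to ALU
cycle 2: I1 operands ready
cycle 3: I1 complete
cycle 4: R0←I1
cycle 5: I2 dispatched to ALU
cycle 6: I2 operands ready
cycle 7: I2 complete
cycle 8: R5←I2
cycle 9: I3 dispatched to ALU
cycle 10: I3 operands ready
cycle 11: I3 complete
cycle 12: R2←I3
cycle 13: I4 dispatched to FPADD
cycle 14: I4 operands ready
cycle 17: I4 complete
cycle 18: R2←I4
cycle 19: I5 dispatched to FPADD
cycle 20: I5 operands ready
cycle 23: I5 complete
cycle 24: R7←I5
cycle 25: I6 dispatched to FPADD
cycle 26: I6 operands ready | I7 dispatched to ALU
cycle 27: I7 operands ready
cycle 28: I7 complete
cycle 29: I6 complete | R2←I7
cycle 30: R7←I6

cycle = 25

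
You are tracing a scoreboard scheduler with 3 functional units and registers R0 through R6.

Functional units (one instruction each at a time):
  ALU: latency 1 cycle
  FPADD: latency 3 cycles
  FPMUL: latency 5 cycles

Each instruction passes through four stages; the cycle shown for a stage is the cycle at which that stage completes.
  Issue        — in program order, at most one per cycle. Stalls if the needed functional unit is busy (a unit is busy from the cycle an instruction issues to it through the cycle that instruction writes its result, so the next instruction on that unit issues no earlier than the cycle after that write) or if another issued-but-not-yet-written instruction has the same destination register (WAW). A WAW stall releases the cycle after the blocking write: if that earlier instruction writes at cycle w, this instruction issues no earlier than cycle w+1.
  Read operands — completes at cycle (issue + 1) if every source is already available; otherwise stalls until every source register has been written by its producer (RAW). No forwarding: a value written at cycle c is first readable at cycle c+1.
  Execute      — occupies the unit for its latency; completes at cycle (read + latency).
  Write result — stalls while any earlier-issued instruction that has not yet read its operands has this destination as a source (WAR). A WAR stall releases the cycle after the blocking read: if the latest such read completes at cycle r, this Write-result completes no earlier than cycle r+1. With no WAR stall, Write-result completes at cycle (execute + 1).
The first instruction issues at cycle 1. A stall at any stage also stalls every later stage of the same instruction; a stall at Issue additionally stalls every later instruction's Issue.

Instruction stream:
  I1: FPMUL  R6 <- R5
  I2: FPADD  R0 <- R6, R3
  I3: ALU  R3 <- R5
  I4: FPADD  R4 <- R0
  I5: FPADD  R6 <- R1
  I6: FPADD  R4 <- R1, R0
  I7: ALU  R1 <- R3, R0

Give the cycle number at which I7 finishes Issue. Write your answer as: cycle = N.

cycle 1: I1 issues→FPMUL
cycle 2: I1 reads, I2 issues→FPADD
cycle 3: I3 issues→ALU
cycle 4: I3 reads
cycle 5: I3 exec-done
cycle 7: I1 exec-done
cycle 8: I1 writes R6
cycle 9: I2 reads
cycle 10: I3 writes R3
cycle 12: I2 exec-done
cycle 13: I2 writes R0
cycle 14: I4 issues→FPADD
cycle 15: I4 reads
cycle 18: I4 exec-done
cycle 19: I4 writes R4
cycle 20: I5 issues→FPADD
cycle 21: I5 reads
cycle 24: I5 exec-done
cycle 25: I5 writes R6
cycle 26: I6 issues→FPADD
cycle 27: I6 reads, I7 issues→ALU
cycle 28: I7 reads
cycle 29: I7 exec-done
cycle 30: I6 exec-done, I7 writes R1
cycle 31: I6 writes R4

cycle = 27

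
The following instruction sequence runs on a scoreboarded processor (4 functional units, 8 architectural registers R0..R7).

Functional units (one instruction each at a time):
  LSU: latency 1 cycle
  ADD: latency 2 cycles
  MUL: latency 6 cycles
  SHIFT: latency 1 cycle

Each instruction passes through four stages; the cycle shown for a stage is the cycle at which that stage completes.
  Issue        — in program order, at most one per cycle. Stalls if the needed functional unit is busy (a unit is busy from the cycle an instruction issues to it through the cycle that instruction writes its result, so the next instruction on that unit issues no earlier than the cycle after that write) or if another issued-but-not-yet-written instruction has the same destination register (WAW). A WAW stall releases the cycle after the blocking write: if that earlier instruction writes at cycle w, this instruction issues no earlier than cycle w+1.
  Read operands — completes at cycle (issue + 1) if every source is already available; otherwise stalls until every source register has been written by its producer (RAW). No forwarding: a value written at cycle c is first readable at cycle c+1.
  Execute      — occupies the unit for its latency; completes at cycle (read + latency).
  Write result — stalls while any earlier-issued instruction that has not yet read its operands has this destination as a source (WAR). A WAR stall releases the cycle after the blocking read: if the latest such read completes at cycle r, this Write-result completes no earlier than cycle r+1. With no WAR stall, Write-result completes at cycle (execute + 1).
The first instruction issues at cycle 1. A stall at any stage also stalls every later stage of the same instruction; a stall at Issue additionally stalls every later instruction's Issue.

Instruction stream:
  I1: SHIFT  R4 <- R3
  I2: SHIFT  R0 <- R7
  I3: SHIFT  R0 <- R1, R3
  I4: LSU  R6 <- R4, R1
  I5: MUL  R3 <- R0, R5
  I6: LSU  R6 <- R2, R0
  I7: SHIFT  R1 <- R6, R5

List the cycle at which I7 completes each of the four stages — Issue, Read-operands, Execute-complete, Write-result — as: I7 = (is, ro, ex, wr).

I7 = (15, 18, 19, 20)

[I1] 1/2/3/4
[I2] 5/6/7/8  (struct: SHIFT busy until I1 writes@4)
[I3] 9/10/11/12  (struct: SHIFT busy until I2 writes@8)
[I4] 10/11/12/13
[I5] 11/13/19/20  (RAW R0: wait I3 write@12)
[I6] 14/15/16/17  (struct: LSU busy until I4 writes@13)
[I7] 15/18/19/20  (RAW R6: wait I6 write@17)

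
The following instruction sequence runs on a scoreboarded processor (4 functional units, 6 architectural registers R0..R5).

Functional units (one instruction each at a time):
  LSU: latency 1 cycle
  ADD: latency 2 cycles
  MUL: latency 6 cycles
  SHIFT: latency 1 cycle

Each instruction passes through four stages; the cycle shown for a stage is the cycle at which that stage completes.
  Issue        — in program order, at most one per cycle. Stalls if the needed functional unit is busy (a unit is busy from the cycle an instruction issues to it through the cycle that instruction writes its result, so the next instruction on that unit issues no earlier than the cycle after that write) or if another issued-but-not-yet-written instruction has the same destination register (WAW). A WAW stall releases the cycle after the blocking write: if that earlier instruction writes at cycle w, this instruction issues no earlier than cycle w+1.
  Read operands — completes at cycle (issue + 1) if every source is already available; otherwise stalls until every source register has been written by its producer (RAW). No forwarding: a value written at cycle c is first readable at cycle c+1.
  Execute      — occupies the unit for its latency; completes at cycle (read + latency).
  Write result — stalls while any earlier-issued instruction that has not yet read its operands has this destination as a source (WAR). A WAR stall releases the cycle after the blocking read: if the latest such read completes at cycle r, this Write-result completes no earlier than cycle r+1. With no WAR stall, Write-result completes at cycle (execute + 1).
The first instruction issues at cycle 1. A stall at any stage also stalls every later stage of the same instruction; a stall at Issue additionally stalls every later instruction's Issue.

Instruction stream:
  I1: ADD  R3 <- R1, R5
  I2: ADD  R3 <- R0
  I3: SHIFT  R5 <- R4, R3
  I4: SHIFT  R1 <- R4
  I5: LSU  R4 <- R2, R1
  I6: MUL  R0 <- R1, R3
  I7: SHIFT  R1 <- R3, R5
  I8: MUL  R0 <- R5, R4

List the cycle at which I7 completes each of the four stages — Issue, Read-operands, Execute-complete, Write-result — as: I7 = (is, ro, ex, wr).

cycle 1: I1 issues→ADD
cycle 2: I1 reads
cycle 4: I1 exec-done
cycle 5: I1 writes R3
cycle 6: I2 issues→ADD
cycle 7: I2 reads, I3 issues→SHIFT
cycle 9: I2 exec-done
cycle 10: I2 writes R3
cycle 11: I3 reads
cycle 12: I3 exec-done
cycle 13: I3 writes R5
cycle 14: I4 issues→SHIFT
cycle 15: I4 reads, I5 issues→LSU
cycle 16: I4 exec-done, I6 issues→MUL
cycle 17: I4 writes R1
cycle 18: I5 reads, I6 reads, I7 issues→SHIFT
cycle 19: I5 exec-done, I7 reads
cycle 20: I5 writes R4, I7 exec-done
cycle 21: I7 writes R1
cycle 24: I6 exec-done
cycle 25: I6 writes R0
cycle 26: I8 issues→MUL
cycle 27: I8 reads
cycle 33: I8 exec-done
cycle 34: I8 writes R0

I7 = (18, 19, 20, 21)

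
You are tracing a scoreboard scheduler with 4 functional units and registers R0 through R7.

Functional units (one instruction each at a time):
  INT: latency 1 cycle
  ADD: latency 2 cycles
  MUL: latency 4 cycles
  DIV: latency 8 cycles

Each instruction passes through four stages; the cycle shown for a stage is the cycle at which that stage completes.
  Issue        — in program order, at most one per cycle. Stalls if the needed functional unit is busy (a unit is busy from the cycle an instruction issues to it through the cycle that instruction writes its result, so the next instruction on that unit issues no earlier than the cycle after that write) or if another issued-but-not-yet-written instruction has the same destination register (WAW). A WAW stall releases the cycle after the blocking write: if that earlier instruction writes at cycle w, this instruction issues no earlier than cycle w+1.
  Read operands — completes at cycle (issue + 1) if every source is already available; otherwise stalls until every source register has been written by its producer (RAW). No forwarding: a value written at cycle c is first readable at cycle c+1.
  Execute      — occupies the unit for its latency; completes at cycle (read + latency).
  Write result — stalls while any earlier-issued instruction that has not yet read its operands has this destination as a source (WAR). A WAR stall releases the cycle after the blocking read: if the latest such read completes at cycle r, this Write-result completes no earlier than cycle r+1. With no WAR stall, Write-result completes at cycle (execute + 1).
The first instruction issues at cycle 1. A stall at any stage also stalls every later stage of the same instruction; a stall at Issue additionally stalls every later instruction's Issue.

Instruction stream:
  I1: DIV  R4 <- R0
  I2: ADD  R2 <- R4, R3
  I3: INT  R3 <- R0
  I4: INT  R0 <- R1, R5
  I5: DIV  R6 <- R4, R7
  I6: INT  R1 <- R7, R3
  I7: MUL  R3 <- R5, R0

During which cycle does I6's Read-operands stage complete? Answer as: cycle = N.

cycle 1: issue I1 (DIV)
cycle 2: I1 read-ops; issue I2 (ADD)
cycle 3: issue I3 (INT)
cycle 4: I3 read-ops
cycle 5: I3 finished on INT
cycle 10: I1 finished on DIV
cycle 11: I1→R4
cycle 12: I2 read-ops
cycle 13: I3→R3
cycle 14: I2 finished on ADD; issue I4 (INT)
cycle 15: I2→R2; I4 read-ops; issue I5 (DIV)
cycle 16: I4 finished on INT; I5 read-ops
cycle 17: I4→R0
cycle 18: issue I6 (INT)
cycle 19: I6 read-ops; issue I7 (MUL)
cycle 20: I6 finished on INT; I7 read-ops
cycle 21: I6→R1
cycle 24: I5 finished on DIV; I7 finished on MUL
cycle 25: I5→R6; I7→R3

cycle = 19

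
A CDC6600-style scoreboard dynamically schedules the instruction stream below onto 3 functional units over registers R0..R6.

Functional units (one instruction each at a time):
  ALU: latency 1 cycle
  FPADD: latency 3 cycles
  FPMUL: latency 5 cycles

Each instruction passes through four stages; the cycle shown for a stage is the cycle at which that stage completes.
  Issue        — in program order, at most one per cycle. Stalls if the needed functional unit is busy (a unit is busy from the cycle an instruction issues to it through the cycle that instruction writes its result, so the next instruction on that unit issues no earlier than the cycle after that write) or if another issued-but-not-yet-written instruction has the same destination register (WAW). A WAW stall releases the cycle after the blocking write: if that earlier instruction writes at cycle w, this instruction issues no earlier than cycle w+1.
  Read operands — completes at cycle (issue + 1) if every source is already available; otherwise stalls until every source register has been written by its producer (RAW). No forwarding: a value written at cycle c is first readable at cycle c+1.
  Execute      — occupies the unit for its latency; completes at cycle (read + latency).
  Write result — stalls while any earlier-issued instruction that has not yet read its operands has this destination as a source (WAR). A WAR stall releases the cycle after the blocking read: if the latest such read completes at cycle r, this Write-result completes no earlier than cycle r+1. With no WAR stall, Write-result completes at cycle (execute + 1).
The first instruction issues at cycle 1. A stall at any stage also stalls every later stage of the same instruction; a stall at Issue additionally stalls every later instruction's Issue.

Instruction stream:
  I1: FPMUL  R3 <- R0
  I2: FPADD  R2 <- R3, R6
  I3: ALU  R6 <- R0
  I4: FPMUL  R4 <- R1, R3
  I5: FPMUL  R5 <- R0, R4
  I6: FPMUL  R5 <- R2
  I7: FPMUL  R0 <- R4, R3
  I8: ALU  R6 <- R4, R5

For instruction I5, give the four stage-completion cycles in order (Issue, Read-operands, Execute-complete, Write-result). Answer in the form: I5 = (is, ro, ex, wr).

I5 = (17, 18, 23, 24)

t=1  issue I1 (FPMUL)
t=2  I1 read-ops, issue I2 (FPADD)
t=3  issue I3 (ALU)
t=4  I3 read-ops
t=5  I3 finished on ALU
t=7  I1 finished on FPMUL
t=8  I1→R3
t=9  I2 read-ops, issue I4 (FPMUL)
t=10  I3→R6, I4 read-ops
t=12  I2 finished on FPADD
t=13  I2→R2
t=15  I4 finished on FPMUL
t=16  I4→R4
t=17  issue I5 (FPMUL)
t=18  I5 read-ops
t=23  I5 finished on FPMUL
t=24  I5→R5
t=25  issue I6 (FPMUL)
t=26  I6 read-ops
t=31  I6 finished on FPMUL
t=32  I6→R5
t=33  issue I7 (FPMUL)
t=34  I7 read-ops, issue I8 (ALU)
t=35  I8 read-ops
t=36  I8 finished on ALU
t=37  I8→R6
t=39  I7 finished on FPMUL
t=40  I7→R0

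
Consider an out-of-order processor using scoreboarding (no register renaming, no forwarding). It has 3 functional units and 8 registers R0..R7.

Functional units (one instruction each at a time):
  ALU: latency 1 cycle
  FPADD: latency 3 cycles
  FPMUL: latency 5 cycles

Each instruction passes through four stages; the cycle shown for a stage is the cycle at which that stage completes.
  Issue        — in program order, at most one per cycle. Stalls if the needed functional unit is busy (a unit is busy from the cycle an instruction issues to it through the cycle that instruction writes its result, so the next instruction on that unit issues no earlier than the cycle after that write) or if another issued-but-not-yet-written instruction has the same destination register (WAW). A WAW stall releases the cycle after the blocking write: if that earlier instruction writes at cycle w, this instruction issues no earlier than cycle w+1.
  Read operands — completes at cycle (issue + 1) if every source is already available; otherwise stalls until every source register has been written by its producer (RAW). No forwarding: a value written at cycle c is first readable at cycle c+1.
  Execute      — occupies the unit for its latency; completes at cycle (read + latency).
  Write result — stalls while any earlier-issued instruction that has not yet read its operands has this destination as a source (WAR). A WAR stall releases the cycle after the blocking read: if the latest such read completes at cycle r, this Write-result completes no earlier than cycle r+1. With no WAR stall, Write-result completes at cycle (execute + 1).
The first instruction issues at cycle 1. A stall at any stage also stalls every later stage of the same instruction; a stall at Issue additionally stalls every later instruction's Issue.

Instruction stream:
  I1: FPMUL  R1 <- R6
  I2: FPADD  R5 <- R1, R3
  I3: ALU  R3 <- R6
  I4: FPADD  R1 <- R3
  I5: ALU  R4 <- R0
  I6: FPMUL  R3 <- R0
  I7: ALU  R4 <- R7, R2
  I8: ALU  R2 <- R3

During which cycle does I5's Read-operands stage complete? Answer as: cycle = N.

cycle = 16

I1  is:1  ro:2  ex:7  wr:8
I2  is:2  ro:9  ex:12  wr:13  — RAW R1: wait I1 write@8
I3  is:3  ro:4  ex:5  wr:10  — WAR R3: wait I2 read@9
I4  is:14  ro:15  ex:18  wr:19  — struct: FPADD busy until I2 writes@13
I5  is:15  ro:16  ex:17  wr:18
I6  is:16  ro:17  ex:22  wr:23
I7  is:19  ro:20  ex:21  wr:22  — struct: ALU busy until I5 writes@18
I8  is:23  ro:24  ex:25  wr:26  — struct: ALU busy until I7 writes@22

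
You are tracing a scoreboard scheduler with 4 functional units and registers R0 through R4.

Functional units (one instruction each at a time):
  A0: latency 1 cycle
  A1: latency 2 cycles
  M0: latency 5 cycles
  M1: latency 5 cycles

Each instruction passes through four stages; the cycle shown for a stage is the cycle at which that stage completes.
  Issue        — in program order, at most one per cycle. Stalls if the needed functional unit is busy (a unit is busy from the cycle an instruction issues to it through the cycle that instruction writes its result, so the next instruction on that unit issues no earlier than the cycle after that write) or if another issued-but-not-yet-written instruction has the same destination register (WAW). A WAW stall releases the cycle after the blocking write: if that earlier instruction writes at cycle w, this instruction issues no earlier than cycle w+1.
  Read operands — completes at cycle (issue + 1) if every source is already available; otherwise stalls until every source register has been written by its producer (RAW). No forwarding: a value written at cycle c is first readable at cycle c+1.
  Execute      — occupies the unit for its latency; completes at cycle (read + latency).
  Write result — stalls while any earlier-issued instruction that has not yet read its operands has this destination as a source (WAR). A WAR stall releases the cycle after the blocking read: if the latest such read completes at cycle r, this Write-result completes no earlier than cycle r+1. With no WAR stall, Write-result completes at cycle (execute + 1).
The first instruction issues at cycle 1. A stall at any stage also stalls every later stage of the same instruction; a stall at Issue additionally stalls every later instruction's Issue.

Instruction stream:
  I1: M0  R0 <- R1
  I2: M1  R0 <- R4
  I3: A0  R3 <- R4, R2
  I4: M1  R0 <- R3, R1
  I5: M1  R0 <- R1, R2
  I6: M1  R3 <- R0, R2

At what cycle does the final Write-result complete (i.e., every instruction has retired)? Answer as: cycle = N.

cycle = 40

t=1  I1 issues→M0
t=2  I1 reads
t=7  I1 exec-done
t=8  I1 writes R0
t=9  I2 issues→M1
t=10  I2 reads · I3 issues→A0
t=11  I3 reads
t=12  I3 exec-done
t=13  I3 writes R3
t=15  I2 exec-done
t=16  I2 writes R0
t=17  I4 issues→M1
t=18  I4 reads
t=23  I4 exec-done
t=24  I4 writes R0
t=25  I5 issues→M1
t=26  I5 reads
t=31  I5 exec-done
t=32  I5 writes R0
t=33  I6 issues→M1
t=34  I6 reads
t=39  I6 exec-done
t=40  I6 writes R3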